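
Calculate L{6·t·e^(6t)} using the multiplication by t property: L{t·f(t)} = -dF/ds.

Using L{t^n·e^(at)} = n!/(s-a)^(n+1), L{t·e^(6t)} = 1/(s-6)^2, so L{6·t·e^(6t)} = 6·1/(s-6)^2 = 6/(s-6)^2

Final answer: 6/(s-6)^2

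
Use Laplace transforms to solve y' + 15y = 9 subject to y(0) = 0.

sY + 15Y = 9/s. Y = 9/(s(s+15)). Partial fractions: Y = 3/5/s - 3/5/(s+15)

Final answer: y(t) = 3/5(1 - e^(-15t))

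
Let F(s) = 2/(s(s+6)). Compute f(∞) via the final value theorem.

f(∞) = lim_{s→0} s·2/(s(s+6)) = lim_{s→0} 2/(s+6) = 2/6 = 1/3

Final answer: 1/3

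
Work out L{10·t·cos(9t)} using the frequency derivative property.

L{cos(9t)} = s/(s² + 81). Derivative: d/ds[s/(s² + 81)] = [(s² + 81) - s·2s]/(s² + 81)² = (81 - s²)/(s² + 81)². So L{t·cos(9t)} = -F'(s) = (s² - 81)/(s² + 81)². Then L{10·t·cos(9t)} = 10·(s² - 81)/(s² + 81)²

Final answer: 10·(s² - 81)/(s² + 81)²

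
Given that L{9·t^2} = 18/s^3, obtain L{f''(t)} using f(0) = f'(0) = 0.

L{f''(t)} = s²F(s) - sf(0) - f'(0) = s²·18/s^3 - 0 - 0 = 18/s

Final answer: 18/s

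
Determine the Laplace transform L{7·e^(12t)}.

L{e^(at)} = 1/(s-a), so L{e^(12t)} = 1/(s-12). Then L{7·e^(12t)} = 7/(s-12)

Final answer: 7/(s-12)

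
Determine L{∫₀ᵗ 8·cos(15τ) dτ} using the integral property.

L{∫₀ᵗ f(τ)dτ} = F(s)/s with F(s) = 8s/(s² + 225), so the result is (8s/(s² + 225))/s = 8/(s² + 225)

Final answer: 8/(s² + 225)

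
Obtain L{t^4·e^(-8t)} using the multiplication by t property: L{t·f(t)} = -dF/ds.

Using L{t^n·e^(at)} = n!/(s-a)^(n+1), L{t^4·e^(-8t)} = 24/(s+8)^5

Final answer: 24/(s+8)^5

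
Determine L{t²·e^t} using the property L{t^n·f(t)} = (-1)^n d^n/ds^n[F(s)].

L{e^t} = 1/(s-1). d/ds[1/(s-1)] = -1/(s-1)². d²/ds²[1/(s-1)] = 2/(s-1)³. So L{t²·e^t} = (-1)² · 2/(s-1)³ = 2/(s-1)³

Final answer: 2/(s-1)³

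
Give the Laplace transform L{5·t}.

L{t^n} = n!/s^(n+1), so L{t} = 1/s^2. Then L{5·t} = 5·1/s^2 = 5/s^2

Final answer: 5/s^2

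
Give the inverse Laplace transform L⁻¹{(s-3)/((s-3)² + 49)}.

Using frequency shift, L⁻¹{(s-3)/((s-3)² + 49)} = e^(3t)·cos(7t)

Final answer: e^(3t)·cos(7t)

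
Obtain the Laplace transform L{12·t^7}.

L{t^n} = n!/s^(n+1), so L{t^7} = 5040/s^8. Then L{12·t^7} = 12·5040/s^8 = 60480/s^8

Final answer: 60480/s^8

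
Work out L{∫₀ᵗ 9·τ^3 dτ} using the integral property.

L{∫₀ᵗ f(τ)dτ} = F(s)/s with f(t) = 9t^3. F(s) = 54/s^4, so L{∫₀ᵗ 9·τ^3 dτ} = (54/s^4)/s = 54/s^5. (Check: ∫₀ᵗ 9·τ^3 dτ = 9t^4/4.)

Final answer: 54/s^5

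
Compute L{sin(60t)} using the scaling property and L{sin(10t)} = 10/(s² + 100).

Using L{f(at)} = (1/a)F(s/a) with a=6: L{sin(60t)} = (1/6) · 10/((s/6)² + 100) = (1/6) · 10·36/(s² + 3600) = 60/(s² + 3600)

Final answer: 60/(s² + 3600)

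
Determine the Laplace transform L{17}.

L{17} = 17 · L{1} = 17/s

Final answer: 17/s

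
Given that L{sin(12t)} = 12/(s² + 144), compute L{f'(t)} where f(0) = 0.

L{f'(t)} = s·F(s) - f(0) = s·12/(s² + 144) - 0 = 12s/(s² + 144)

Final answer: 12s/(s² + 144)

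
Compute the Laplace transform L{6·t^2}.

L{t^n} = n!/s^(n+1), so L{t^2} = 2/s^3. Then L{6·t^2} = 6·2/s^3 = 12/s^3

Final answer: 12/s^3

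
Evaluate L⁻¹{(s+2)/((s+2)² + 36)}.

Using frequency shift: L⁻¹{(s-a)/((s-a)² + b²)} = e^(at)cos(bt). Here a=-2, b=6

Final answer: e^(-2t)·cos(6t)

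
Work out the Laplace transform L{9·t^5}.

L{t^n} = n!/s^(n+1), so L{t^5} = 120/s^6. Then L{9·t^5} = 9·120/s^6 = 1080/s^6

Final answer: 1080/s^6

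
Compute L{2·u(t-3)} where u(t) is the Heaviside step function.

L{u(t-a)} = e^(-as)/s. Here a=3, so L{u(t-3)} = e^(-3s)/s, and L{2·u(t-3)} = 2·e^(-3s)/s

Final answer: 2·e^(-3s)/s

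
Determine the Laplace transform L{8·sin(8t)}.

L{sin(ωt)} = ω/(s² + ω²), so L{sin(8t)} = 8/(s² + 64). Then L{8·sin(8t)} = 8·8/(s² + 64) = 64/(s² + 64)

Final answer: 64/(s² + 64)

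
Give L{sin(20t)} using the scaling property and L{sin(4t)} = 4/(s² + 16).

Using L{f(at)} = (1/a)F(s/a) with a=5: L{sin(20t)} = (1/5) · 4/((s/5)² + 16) = (1/5) · 4·25/(s² + 400) = 20/(s² + 400)

Final answer: 20/(s² + 400)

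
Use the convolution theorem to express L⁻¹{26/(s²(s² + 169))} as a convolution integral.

26/(s²(s² + 169)) = (1/s²)·(26/(s² + 169)) = L{t}·L{2·sin(13t)}. So f(t) = t*(2·sin(13t)) = ∫₀ᵗ 2τ·sin(13(t-τ)) dτ

Final answer: ∫₀ᵗ 2τ·sin(13(t-τ)) dτ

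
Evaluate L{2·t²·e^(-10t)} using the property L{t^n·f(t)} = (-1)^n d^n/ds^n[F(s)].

L{e^(-10t)} = 1/(s+10). d/ds[1/(s+10)] = -1/(s+10)². d²/ds²[1/(s+10)] = 2/(s+10)³. So L{t²·e^(-10t)} = (-1)² · 2/(s+10)³ = 2/(s+10)³. Then L{2·t²·e^(-10t)} = 2·2/(s+10)³ = 4/(s+10)³

Final answer: 4/(s+10)³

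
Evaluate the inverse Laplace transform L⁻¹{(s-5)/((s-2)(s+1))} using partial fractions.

Using partial fractions, f(t) = (-3e^(2t) + 6e^(-t))/3

Final answer: (-3e^(2t) + 6e^(-t))/3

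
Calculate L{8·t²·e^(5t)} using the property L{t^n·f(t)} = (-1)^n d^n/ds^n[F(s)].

L{e^(5t)} = 1/(s-5). d/ds[1/(s-5)] = -1/(s-5)². d²/ds²[1/(s-5)] = 2/(s-5)³. So L{t²·e^(5t)} = (-1)² · 2/(s-5)³ = 2/(s-5)³. Then L{8·t²·e^(5t)} = 8·2/(s-5)³ = 16/(s-5)³

Final answer: 16/(s-5)³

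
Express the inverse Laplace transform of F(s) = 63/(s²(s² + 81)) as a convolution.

63/(s²(s² + 81)) = (1/s²)·(63/(s² + 81)) = L{t}·L{7·sin(9t)}. So f(t) = t*(7·sin(9t)) = ∫₀ᵗ 7τ·sin(9(t-τ)) dτ

Final answer: ∫₀ᵗ 7τ·sin(9(t-τ)) dτ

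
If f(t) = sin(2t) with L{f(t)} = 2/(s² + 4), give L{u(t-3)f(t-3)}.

Time shift theorem: L{u(t-a)f(t-a)} = e^(-as)F(s). Here a=3, F(s) = 2/(s² + 4), so L{u(t-3)f(t-3)} = e^(-3s)·2/(s² + 4)

Final answer: e^(-3s)·2/(s² + 4)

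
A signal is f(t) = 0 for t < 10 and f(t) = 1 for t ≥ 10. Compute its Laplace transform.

f(t) = u(t-10). L{u(t-10)} = e^(-10s)/s, so L{f(t)} = e^(-10s)/s

Final answer: e^(-10s)/s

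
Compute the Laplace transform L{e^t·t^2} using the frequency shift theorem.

L{e^(at)·t^n} = n!/(s-a)^(n+1), so L{e^t·t^2} = 2/(s-1)^3

Final answer: 2/(s-1)^3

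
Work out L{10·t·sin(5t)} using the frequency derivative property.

L{sin(5t)} = 5/(s² + 25). By L{t·f(t)} = -F'(s): -d/ds[5/(s² + 25)] = -(5)·(-2s)/(s² + 25)² = 10s/(s² + 25)². Then L{10·t·sin(5t)} = 10·10s/(s² + 25)² = 100s/(s² + 25)²

Final answer: 100s/(s² + 25)²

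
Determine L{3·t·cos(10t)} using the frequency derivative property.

L{cos(10t)} = s/(s² + 100). Derivative: d/ds[s/(s² + 100)] = [(s² + 100) - s·2s]/(s² + 100)² = (100 - s²)/(s² + 100)². So L{t·cos(10t)} = -F'(s) = (s² - 100)/(s² + 100)². Then L{3·t·cos(10t)} = 3·(s² - 100)/(s² + 100)²

Final answer: 3·(s² - 100)/(s² + 100)²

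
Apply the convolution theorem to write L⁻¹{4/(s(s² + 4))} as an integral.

4/(s(s² + 4)) = (1/s)·(4/(s² + 4)) = L{1}·L{2·sin(2t)}. So f(t) = 1*(2·sin(2t)) = ∫₀ᵗ 2·sin(2τ) dτ

Final answer: ∫₀ᵗ 2·sin(2τ) dτ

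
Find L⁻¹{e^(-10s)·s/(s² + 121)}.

L⁻¹{s/(s² + 121)} = cos(11t). By the time shift theorem, L⁻¹{e^(-as)F(s)} = u(t-a)f(t-a) with a=10, so L⁻¹{e^(-10s)·s/(s² + 121)} = u(t-10)·cos(11(t-10))

Final answer: u(t-10)·cos(11(t-10))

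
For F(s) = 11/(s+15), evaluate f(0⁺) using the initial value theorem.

f(0⁺) = lim_{s→∞} s·11/(s+15) = lim_{s→∞} 11s/(s+15) = 11

Final answer: 11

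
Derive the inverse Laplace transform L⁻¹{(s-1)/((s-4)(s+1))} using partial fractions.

Using partial fractions, f(t) = (3e^(4t) + 2e^(-t))/5

Final answer: (3e^(4t) + 2e^(-t))/5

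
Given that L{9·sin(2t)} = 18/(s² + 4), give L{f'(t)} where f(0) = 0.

L{f'(t)} = s·F(s) - f(0) = s·18/(s² + 4) - 0 = 18s/(s² + 4)

Final answer: 18s/(s² + 4)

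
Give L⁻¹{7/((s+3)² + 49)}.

Form: b/((s-a)² + b²) → e^(at)sin(bt). With a=-3, b=7

Final answer: e^(-3t)·sin(7t)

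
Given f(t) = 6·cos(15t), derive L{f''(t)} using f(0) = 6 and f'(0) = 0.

F(s) = 6s/(s² + 225). L{f''(t)} = s²F(s) - sf(0) - f'(0) = 6s³/(s² + 225) - 6s = (6s³ - 6s(s² + 225))/(s² + 225) = -1350s/(s² + 225)

Final answer: -1350s/(s² + 225)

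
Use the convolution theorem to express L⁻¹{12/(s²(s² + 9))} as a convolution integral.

12/(s²(s² + 9)) = (1/s²)·(12/(s² + 9)) = L{t}·L{4·sin(3t)}. So f(t) = t*(4·sin(3t)) = ∫₀ᵗ 4τ·sin(3(t-τ)) dτ

Final answer: ∫₀ᵗ 4τ·sin(3(t-τ)) dτ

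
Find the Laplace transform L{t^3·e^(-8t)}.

L{t^n·e^(at)} = n!/(s-a)^(n+1), so L{t^3·e^(-8t)} = 6/(s+8)^4

Final answer: 6/(s+8)^4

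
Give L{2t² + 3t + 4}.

L{2t² + 3t + 4} = 2·2/s³ + 3/s² + 4/s = 4/s³ + 3/s² + 4/s

Final answer: 4/s³ + 3/s² + 4/s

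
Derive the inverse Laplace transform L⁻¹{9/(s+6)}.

L⁻¹{1/(s-a)} = e^(at), so L⁻¹{1/(s+6)} = e^(-6t), and L⁻¹{9/(s+6)} = 9·e^(-6t)

Final answer: 9·e^(-6t)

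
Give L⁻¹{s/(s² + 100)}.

This is the form c·s/(s² + a²) with a = 10. L⁻¹ = cos(10t)

Final answer: cos(10t)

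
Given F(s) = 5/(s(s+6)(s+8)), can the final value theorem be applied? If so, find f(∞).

Poles of sF(s) = 5/((s+6)(s+8)) are at s = -6 and s = -8, both in the left half-plane. Theorem applies. f(∞) = lim_{s→0} sF(s) = 5/(6·8) = 5/48

Final answer: 5/48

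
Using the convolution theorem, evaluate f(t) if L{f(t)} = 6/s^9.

6/s^9 = (6/s)·(1/s^8) = L{6}·L{t^7/5040}. By convolution, f(t) = 6*t^7/5040 = ∫₀ᵗ 6·τ^7/5040 dτ = 6·t^8/40320

Final answer: 6·t^8/40320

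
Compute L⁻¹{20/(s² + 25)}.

This is the form c·a/(s² + a²) with a = 5, c = 4. L⁻¹ = 4·sin(5t)

Final answer: 4·sin(5t)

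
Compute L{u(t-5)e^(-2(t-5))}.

u(t-a)f(t-a) with f(t)=e^(-2t). L{e^(-2t)} = 1/(s+2). By time shift: e^(-5s)/(s+2)

Final answer: e^(-5s)/(s+2)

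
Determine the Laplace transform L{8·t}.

L{t^n} = n!/s^(n+1), so L{t} = 1/s^2. Then L{8·t} = 8·1/s^2 = 8/s^2

Final answer: 8/s^2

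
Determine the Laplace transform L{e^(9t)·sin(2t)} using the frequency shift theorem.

Frequency shift: L{e^(at)f(t)} = F(s-a). L{e^(9t)·sin(2t)} = 2/((s-9)² + 4)

Final answer: 2/((s-9)² + 4)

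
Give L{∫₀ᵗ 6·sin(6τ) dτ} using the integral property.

L{∫₀ᵗ f(τ)dτ} = F(s)/s with F(s) = 36/(s² + 36), so the result is (36/(s² + 36))/s = 36/(s(s² + 36))

Final answer: 36/(s(s² + 36))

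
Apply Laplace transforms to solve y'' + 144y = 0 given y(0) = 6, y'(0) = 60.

L{y''} + 144L{y} = 0. s²Y - 6s - 60 + 144Y = 0. Y(s² + 144) = 6s + 60. Y = (6s + 60)/(s² + 144). Inverting: y(t) = 6cos(12t) + 5sin(12t)

Final answer: y(t) = 6cos(12t) + 5sin(12t)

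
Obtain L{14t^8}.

L{t^n} = n!/s^(n+1). So L{14t^8} = 14·8!/s^9 = 564480/s^9

Final answer: 564480/s^9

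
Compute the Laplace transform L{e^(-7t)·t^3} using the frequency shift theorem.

L{e^(at)·t^n} = n!/(s-a)^(n+1), so L{e^(-7t)·t^3} = 6/(s+7)^4

Final answer: 6/(s+7)^4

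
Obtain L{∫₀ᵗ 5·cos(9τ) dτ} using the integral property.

L{∫₀ᵗ f(τ)dτ} = F(s)/s with F(s) = 5s/(s² + 81), so the result is (5s/(s² + 81))/s = 5/(s² + 81)

Final answer: 5/(s² + 81)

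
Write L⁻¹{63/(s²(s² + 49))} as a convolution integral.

63/(s²(s² + 49)) = (1/s²)·(63/(s² + 49)) = L{t}·L{9·sin(7t)}. So f(t) = t*(9·sin(7t)) = ∫₀ᵗ 9τ·sin(7(t-τ)) dτ

Final answer: ∫₀ᵗ 9τ·sin(7(t-τ)) dτ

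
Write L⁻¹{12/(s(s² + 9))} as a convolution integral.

12/(s(s² + 9)) = (1/s)·(12/(s² + 9)) = L{1}·L{4·sin(3t)}. So f(t) = 1*(4·sin(3t)) = ∫₀ᵗ 4·sin(3τ) dτ

Final answer: ∫₀ᵗ 4·sin(3τ) dτ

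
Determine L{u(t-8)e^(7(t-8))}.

u(t-a)f(t-a) with f(t)=e^(7t). L{e^(7t)} = 1/(s-7). By time shift: e^(-8s)/(s-7)

Final answer: e^(-8s)/(s-7)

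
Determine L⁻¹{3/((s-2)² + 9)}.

Form: b/((s-a)² + b²) → e^(at)sin(bt). With a=2, b=3

Final answer: e^(2t)·sin(3t)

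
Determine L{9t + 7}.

L{9t + 7} = 9·L{t} + 7·L{1} = 9/s² + 7/s

Final answer: 9/s² + 7/s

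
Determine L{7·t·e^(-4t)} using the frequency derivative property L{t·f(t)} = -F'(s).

L{e^(-4t)} = 1/(s+4). By frequency derivative: L{t·e^(-4t)} = -d/ds[1/(s+4)] = -(-1)/(s+4)² = 1/(s+4)². Then L{7·t·e^(-4t)} = 7·1/(s+4)² = 7/(s+4)²

Final answer: 7/(s+4)²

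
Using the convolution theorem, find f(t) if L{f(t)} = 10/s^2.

10/s^2 = (10/s)·(1/s) = L{10}·L{1}. By convolution, f(t) = 10*1 = ∫₀ᵗ 10·1 dτ = 10·t

Final answer: 10·t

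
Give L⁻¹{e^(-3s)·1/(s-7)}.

L⁻¹{1/(s-7)} = e^(7t). By the time shift theorem, L⁻¹{e^(-as)F(s)} = u(t-a)f(t-a) with a=3, so L⁻¹{e^(-3s)·1/(s-7)} = u(t-3)·e^(7(t-3))

Final answer: u(t-3)·e^(7(t-3))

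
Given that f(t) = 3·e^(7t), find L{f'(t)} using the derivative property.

f(0) = 3, F(s) = 3/(s-7). L{f'(t)} = s·F(s) - f(0) = 3s/(s-7) - 3 = (3s - 3(s-7))/(s-7) = 21/(s-7)

Final answer: 21/(s-7)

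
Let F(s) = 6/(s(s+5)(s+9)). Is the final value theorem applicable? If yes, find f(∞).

Poles of sF(s) = 6/((s+5)(s+9)) are at s = -5 and s = -9, both in the left half-plane. Theorem applies. f(∞) = lim_{s→0} sF(s) = 6/(5·9) = 2/15

Final answer: 2/15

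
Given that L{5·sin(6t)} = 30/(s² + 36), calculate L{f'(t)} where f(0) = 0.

L{f'(t)} = s·F(s) - f(0) = s·30/(s² + 36) - 0 = 30s/(s² + 36)

Final answer: 30s/(s² + 36)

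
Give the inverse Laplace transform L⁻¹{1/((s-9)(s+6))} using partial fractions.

Decompose: A/(s-9) + B/(s+6). A = 1/15, B = -1/15. f(t) = (e^(9t) - e^(-6t))/15

Final answer: (e^(9t) - e^(-6t))/15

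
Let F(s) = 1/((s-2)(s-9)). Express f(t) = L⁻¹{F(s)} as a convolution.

1/((s-2)(s-9)) = (1/(s-2))·(1/(s-9)) = L{e^(2t)}·L{e^(9t)}. So f(t) = e^(2t)*e^(9t) = ∫₀ᵗ e^(2τ)·e^(9(t-τ)) dτ

Final answer: ∫₀ᵗ e^(2τ)·e^(9(t-τ)) dτ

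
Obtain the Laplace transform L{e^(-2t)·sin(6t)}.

L{e^(at)·sin(ωt)} = ω/((s-a)² + ω²), so L{e^(-2t)·sin(6t)} = 6/((s+2)² + 36)

Final answer: 6/((s+2)² + 36)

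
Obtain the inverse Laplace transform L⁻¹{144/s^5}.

L⁻¹{n!/s^(n+1)} = t^n with n=4. So L⁻¹{24/s^5} = t^4, and L⁻¹{144/s^5} = (144/24)·t^4 = 6·t^4

Final answer: 6·t^4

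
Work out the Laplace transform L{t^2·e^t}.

L{t^n·e^(at)} = n!/(s-a)^(n+1), so L{t^2·e^t} = 2/(s-1)^3

Final answer: 2/(s-1)^3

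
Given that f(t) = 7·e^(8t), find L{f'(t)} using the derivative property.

f(0) = 7, F(s) = 7/(s-8). L{f'(t)} = s·F(s) - f(0) = 7s/(s-8) - 7 = (7s - 7(s-8))/(s-8) = 56/(s-8)

Final answer: 56/(s-8)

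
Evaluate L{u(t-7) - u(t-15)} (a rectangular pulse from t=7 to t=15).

L{u(t-a)} = e^(-as)/s. L{u(t-7) - u(t-15)} = (e^(-7s) - e^(-15s))/s

Final answer: (e^(-7s) - e^(-15s))/s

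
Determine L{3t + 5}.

L{3t + 5} = 3·L{t} + 5·L{1} = 3/s² + 5/s

Final answer: 3/s² + 5/s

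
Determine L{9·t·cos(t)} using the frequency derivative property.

L{cos(t)} = s/(s² + 1). Derivative: d/ds[s/(s² + 1)] = [(s² + 1) - s·2s]/(s² + 1)² = (1 - s²)/(s² + 1)². So L{t·cos(t)} = -F'(s) = (s² - 1)/(s² + 1)². Then L{9·t·cos(t)} = 9·(s² - 1)/(s² + 1)²

Final answer: 9·(s² - 1)/(s² + 1)²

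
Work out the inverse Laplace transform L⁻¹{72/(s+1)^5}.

L⁻¹{n!/(s-a)^(n+1)} = t^n·e^(at) with n=4, a=-1. So L⁻¹{24/(s+1)^5} = t^4·e^(-t), and L⁻¹{72/(s+1)^5} = (72/24)·t^4·e^(-t) = 3·t^4·e^(-t)

Final answer: 3·t^4·e^(-t)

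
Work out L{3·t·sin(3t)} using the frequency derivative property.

L{sin(3t)} = 3/(s² + 9). By L{t·f(t)} = -F'(s): -d/ds[3/(s² + 9)] = -(3)·(-2s)/(s² + 9)² = 6s/(s² + 9)². Then L{3·t·sin(3t)} = 3·6s/(s² + 9)² = 18s/(s² + 9)²

Final answer: 18s/(s² + 9)²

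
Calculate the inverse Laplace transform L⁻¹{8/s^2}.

L⁻¹{n!/s^(n+1)} = t^n with n=1. So L⁻¹{1/s^2} = t, and L⁻¹{8/s^2} = (8/1)·t = 8·t

Final answer: 8·t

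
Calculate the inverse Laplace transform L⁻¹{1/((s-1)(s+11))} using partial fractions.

Decompose: A/(s-1) + B/(s+11). A = 1/12, B = -1/12. f(t) = (e^t - e^(-11t))/12

Final answer: (e^t - e^(-11t))/12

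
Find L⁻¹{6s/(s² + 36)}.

This is the form c·s/(s² + a²) with a = 6, c = 6. L⁻¹ = 6·cos(6t)

Final answer: 6·cos(6t)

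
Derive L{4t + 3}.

L{4t + 3} = 4·L{t} + 3·L{1} = 4/s² + 3/s

Final answer: 4/s² + 3/s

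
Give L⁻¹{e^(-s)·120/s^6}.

L⁻¹{120/s^6} = t^5. By the time shift theorem, L⁻¹{e^(-as)F(s)} = u(t-a)f(t-a) with a=1, so L⁻¹{e^(-s)·120/s^6} = u(t-1)·(t-1)^5

Final answer: u(t-1)·(t-1)^5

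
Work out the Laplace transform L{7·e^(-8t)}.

L{e^(at)} = 1/(s-a), so L{e^(-8t)} = 1/(s+8). Then L{7·e^(-8t)} = 7/(s+8)

Final answer: 7/(s+8)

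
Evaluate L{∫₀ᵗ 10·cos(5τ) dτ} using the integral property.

L{∫₀ᵗ f(τ)dτ} = F(s)/s with F(s) = 10s/(s² + 25), so the result is (10s/(s² + 25))/s = 10/(s² + 25)

Final answer: 10/(s² + 25)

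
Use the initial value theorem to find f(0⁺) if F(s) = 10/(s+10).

f(0⁺) = lim_{s→∞} s·10/(s+10) = lim_{s→∞} 10s/(s+10) = 10

Final answer: 10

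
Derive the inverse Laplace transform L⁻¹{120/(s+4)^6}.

L⁻¹{n!/(s-a)^(n+1)} = t^n·e^(at), so L⁻¹{120/(s+4)^6} = t^5·e^(-4t)

Final answer: t^5·e^(-4t)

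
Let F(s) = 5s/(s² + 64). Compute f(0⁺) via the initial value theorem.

f(0⁺) = lim_{s→∞} s·5s/(s² + 64) = lim_{s→∞} 5s²/(s² + 64) = 5

Final answer: 5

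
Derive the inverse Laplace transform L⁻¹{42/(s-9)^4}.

L⁻¹{n!/(s-a)^(n+1)} = t^n·e^(at) with n=3, a=9. So L⁻¹{6/(s-9)^4} = t^3·e^(9t), and L⁻¹{42/(s-9)^4} = (42/6)·t^3·e^(9t) = 7·t^3·e^(9t)

Final answer: 7·t^3·e^(9t)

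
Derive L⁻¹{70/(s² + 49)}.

This is the form c·a/(s² + a²) with a = 7, c = 10. L⁻¹ = 10·sin(7t)

Final answer: 10·sin(7t)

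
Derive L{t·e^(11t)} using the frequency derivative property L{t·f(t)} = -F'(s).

L{e^(11t)} = 1/(s-11). By frequency derivative: L{t·e^(11t)} = -d/ds[1/(s-11)] = -(-1)/(s-11)² = 1/(s-11)²

Final answer: 1/(s-11)²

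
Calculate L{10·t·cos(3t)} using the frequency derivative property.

L{cos(3t)} = s/(s² + 9). Derivative: d/ds[s/(s² + 9)] = [(s² + 9) - s·2s]/(s² + 9)² = (9 - s²)/(s² + 9)². So L{t·cos(3t)} = -F'(s) = (s² - 9)/(s² + 9)². Then L{10·t·cos(3t)} = 10·(s² - 9)/(s² + 9)²

Final answer: 10·(s² - 9)/(s² + 9)²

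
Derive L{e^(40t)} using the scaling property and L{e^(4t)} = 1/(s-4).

Using L{f(at)} = (1/a)F(s/a) with a=10 and f(t) = e^(4t): L{e^(40t)} = (1/10) · 1/((s/10)-4) = (1/10) · 10/(s-40) = 1/(s-40)

Final answer: 1/(s-40)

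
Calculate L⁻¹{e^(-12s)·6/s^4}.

L⁻¹{6/s^4} = t^3. By the time shift theorem, L⁻¹{e^(-as)F(s)} = u(t-a)f(t-a) with a=12, so L⁻¹{e^(-12s)·6/s^4} = u(t-12)·(t-12)^3

Final answer: u(t-12)·(t-12)^3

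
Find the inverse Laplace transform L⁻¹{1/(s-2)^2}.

L⁻¹{n!/(s-a)^(n+1)} = t^n·e^(at), so L⁻¹{1/(s-2)^2} = t·e^(2t)

Final answer: t·e^(2t)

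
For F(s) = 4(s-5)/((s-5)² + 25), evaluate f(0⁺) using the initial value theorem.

f(0⁺) = lim_{s→∞} sF(s) = lim_{s→∞} 4s(s-5)/((s-5)² + 25) = 4

Final answer: 4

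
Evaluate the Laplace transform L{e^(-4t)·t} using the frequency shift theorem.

L{e^(at)·t^n} = n!/(s-a)^(n+1), so L{e^(-4t)·t} = 1/(s+4)^2

Final answer: 1/(s+4)^2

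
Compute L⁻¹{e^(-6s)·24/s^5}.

L⁻¹{24/s^5} = t^4. By the time shift theorem, L⁻¹{e^(-as)F(s)} = u(t-a)f(t-a) with a=6, so L⁻¹{e^(-6s)·24/s^5} = u(t-6)·(t-6)^4

Final answer: u(t-6)·(t-6)^4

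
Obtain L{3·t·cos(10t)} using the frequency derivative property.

L{cos(10t)} = s/(s² + 100). Derivative: d/ds[s/(s² + 100)] = [(s² + 100) - s·2s]/(s² + 100)² = (100 - s²)/(s² + 100)². So L{t·cos(10t)} = -F'(s) = (s² - 100)/(s² + 100)². Then L{3·t·cos(10t)} = 3·(s² - 100)/(s² + 100)²

Final answer: 3·(s² - 100)/(s² + 100)²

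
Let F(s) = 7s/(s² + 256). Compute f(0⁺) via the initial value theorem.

f(0⁺) = lim_{s→∞} s·7s/(s² + 256) = lim_{s→∞} 7s²/(s² + 256) = 7

Final answer: 7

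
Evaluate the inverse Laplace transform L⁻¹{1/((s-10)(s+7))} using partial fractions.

Decompose: A/(s-10) + B/(s+7). A = 1/17, B = -1/17. f(t) = (e^(10t) - e^(-7t))/17

Final answer: (e^(10t) - e^(-7t))/17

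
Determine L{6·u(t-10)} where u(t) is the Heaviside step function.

L{u(t-a)} = e^(-as)/s. Here a=10, so L{u(t-10)} = e^(-10s)/s, and L{6·u(t-10)} = 6·e^(-10s)/s

Final answer: 6·e^(-10s)/s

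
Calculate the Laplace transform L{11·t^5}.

L{t^n} = n!/s^(n+1), so L{t^5} = 120/s^6. Then L{11·t^5} = 11·120/s^6 = 1320/s^6

Final answer: 1320/s^6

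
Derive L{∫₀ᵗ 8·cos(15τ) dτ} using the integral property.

L{∫₀ᵗ f(τ)dτ} = F(s)/s with F(s) = 8s/(s² + 225), so the result is (8s/(s² + 225))/s = 8/(s² + 225)

Final answer: 8/(s² + 225)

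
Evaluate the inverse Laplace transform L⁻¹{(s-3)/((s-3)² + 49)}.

Using frequency shift, L⁻¹{(s-3)/((s-3)² + 49)} = e^(3t)·cos(7t)

Final answer: e^(3t)·cos(7t)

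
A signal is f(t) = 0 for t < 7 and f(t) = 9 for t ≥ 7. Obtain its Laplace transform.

f(t) = 9·u(t-7). L{u(t-7)} = e^(-7s)/s, so L{f(t)} = 9·e^(-7s)/s

Final answer: 9·e^(-7s)/s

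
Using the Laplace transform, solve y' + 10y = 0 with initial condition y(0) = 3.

L{y'} + 10L{y} = 0. sY - 3 + 10Y = 0. Y(s+10) = 3. Y = 3/(s+10)

Final answer: y(t) = 3e^(-10t)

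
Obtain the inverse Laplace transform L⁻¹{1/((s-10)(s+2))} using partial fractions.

Decompose: A/(s-10) + B/(s+2). A = 1/12, B = -1/12. f(t) = (e^(10t) - e^(-2t))/12

Final answer: (e^(10t) - e^(-2t))/12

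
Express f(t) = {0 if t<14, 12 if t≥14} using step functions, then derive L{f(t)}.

f(t) = 12·u(t-14). L{u(t-14)} = e^(-14s)/s, so L{f(t)} = 12·e^(-14s)/s

Final answer: 12·e^(-14s)/s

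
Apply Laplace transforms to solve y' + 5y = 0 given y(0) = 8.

L{y'} + 5L{y} = 0. sY - 8 + 5Y = 0. Y(s+5) = 8. Y = 8/(s+5)

Final answer: y(t) = 8e^(-5t)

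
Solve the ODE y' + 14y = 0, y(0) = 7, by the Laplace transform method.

L{y'} + 14L{y} = 0. sY - 7 + 14Y = 0. Y(s+14) = 7. Y = 7/(s+14)

Final answer: y(t) = 7e^(-14t)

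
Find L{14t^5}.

L{t^n} = n!/s^(n+1). So L{14t^5} = 14·5!/s^6 = 1680/s^6

Final answer: 1680/s^6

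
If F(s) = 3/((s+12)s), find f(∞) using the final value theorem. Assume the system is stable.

f(∞) = lim_{s→0} sF(s) = lim_{s→0} 3/(s+12) = 1/4

Final answer: 1/4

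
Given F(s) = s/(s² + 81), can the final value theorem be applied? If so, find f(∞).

The final value theorem requires all poles of sF(s) in the left half-plane. sF(s) = s²/(s² + 81) has poles at s = ±9i (imaginary axis). Theorem does NOT apply (oscillatory system).

Final answer: Not applicable (oscillatory)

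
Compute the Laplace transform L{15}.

L{15} = 15 · L{1} = 15/s

Final answer: 15/s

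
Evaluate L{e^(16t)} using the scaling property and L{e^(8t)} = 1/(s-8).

Using L{f(at)} = (1/a)F(s/a) with a=2 and f(t) = e^(8t): L{e^(16t)} = (1/2) · 1/((s/2)-8) = (1/2) · 2/(s-16) = 1/(s-16)

Final answer: 1/(s-16)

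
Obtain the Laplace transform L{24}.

L{24} = 24 · L{1} = 24/s

Final answer: 24/s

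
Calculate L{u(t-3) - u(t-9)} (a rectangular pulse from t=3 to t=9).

L{u(t-a)} = e^(-as)/s. L{u(t-3) - u(t-9)} = (e^(-3s) - e^(-9s))/s

Final answer: (e^(-3s) - e^(-9s))/s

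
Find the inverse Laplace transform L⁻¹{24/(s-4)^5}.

L⁻¹{n!/(s-a)^(n+1)} = t^n·e^(at), so L⁻¹{24/(s-4)^5} = t^4·e^(4t)

Final answer: t^4·e^(4t)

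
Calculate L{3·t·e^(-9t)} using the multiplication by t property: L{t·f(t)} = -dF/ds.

Using L{t^n·e^(at)} = n!/(s-a)^(n+1), L{t·e^(-9t)} = 1/(s+9)^2, so L{3·t·e^(-9t)} = 3·1/(s+9)^2 = 3/(s+9)^2

Final answer: 3/(s+9)^2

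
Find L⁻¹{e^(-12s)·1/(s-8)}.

L⁻¹{1/(s-8)} = e^(8t). By the time shift theorem, L⁻¹{e^(-as)F(s)} = u(t-a)f(t-a) with a=12, so L⁻¹{e^(-12s)·1/(s-8)} = u(t-12)·e^(8(t-12))

Final answer: u(t-12)·e^(8(t-12))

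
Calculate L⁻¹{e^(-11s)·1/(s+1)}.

L⁻¹{1/(s+1)} = e^(-t). By the time shift theorem, L⁻¹{e^(-as)F(s)} = u(t-a)f(t-a) with a=11, so L⁻¹{e^(-11s)·1/(s+1)} = u(t-11)·e^(-(t-11))

Final answer: u(t-11)·e^(-(t-11))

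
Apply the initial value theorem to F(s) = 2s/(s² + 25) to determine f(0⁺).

f(0⁺) = lim_{s→∞} s·2s/(s² + 25) = lim_{s→∞} 2s²/(s² + 25) = 2

Final answer: 2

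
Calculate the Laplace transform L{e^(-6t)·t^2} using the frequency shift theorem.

L{e^(at)·t^n} = n!/(s-a)^(n+1), so L{e^(-6t)·t^2} = 2/(s+6)^3

Final answer: 2/(s+6)^3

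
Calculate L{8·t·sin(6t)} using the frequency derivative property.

L{sin(6t)} = 6/(s² + 36). By L{t·f(t)} = -F'(s): -d/ds[6/(s² + 36)] = -(6)·(-2s)/(s² + 36)² = 12s/(s² + 36)². Then L{8·t·sin(6t)} = 8·12s/(s² + 36)² = 96s/(s² + 36)²

Final answer: 96s/(s² + 36)²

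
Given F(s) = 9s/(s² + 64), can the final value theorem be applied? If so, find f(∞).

The final value theorem requires all poles of sF(s) in the left half-plane. sF(s) = 9s²/(s² + 64) has poles at s = ±8i (imaginary axis). Theorem does NOT apply (oscillatory system).

Final answer: Not applicable (oscillatory)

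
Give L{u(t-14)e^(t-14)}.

u(t-a)f(t-a) with f(t)=e^t. L{e^t} = 1/(s-1). By time shift: e^(-14s)/(s-1)

Final answer: e^(-14s)/(s-1)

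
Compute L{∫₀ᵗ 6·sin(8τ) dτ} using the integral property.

L{∫₀ᵗ f(τ)dτ} = F(s)/s with F(s) = 48/(s² + 64), so the result is (48/(s² + 64))/s = 48/(s(s² + 64))

Final answer: 48/(s(s² + 64))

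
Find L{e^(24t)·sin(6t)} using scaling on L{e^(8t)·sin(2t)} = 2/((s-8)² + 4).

Scaling with a=3: L{e^(24t)·sin(6t)} = (1/3) · 2/((s/3-8)² + 4). Simplifying: 6/((s-24)² + 36)

Final answer: 6/((s-24)² + 36)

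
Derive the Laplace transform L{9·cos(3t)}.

L{cos(ωt)} = s/(s² + ω²), so L{cos(3t)} = s/(s² + 9). Then L{9·cos(3t)} = 9·s/(s² + 9) = 9s/(s² + 9)

Final answer: 9s/(s² + 9)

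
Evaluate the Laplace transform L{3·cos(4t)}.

L{cos(ωt)} = s/(s² + ω²), so L{cos(4t)} = s/(s² + 16). Then L{3·cos(4t)} = 3·s/(s² + 16) = 3s/(s² + 16)

Final answer: 3s/(s² + 16)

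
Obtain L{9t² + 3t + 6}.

L{9t² + 3t + 6} = 9·2/s³ + 3/s² + 6/s = 18/s³ + 3/s² + 6/s

Final answer: 18/s³ + 3/s² + 6/s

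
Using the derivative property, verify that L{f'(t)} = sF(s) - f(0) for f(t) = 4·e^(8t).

f'(t) = 32e^(8t). Direct: L{f'(t)} = 32/(s-8). Property: s·4/(s-8) - 4 = (4s - 4(s-8))/(s-8) = 32/(s-8). ✓

Final answer: 32/(s-8)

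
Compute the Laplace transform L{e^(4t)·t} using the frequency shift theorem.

L{e^(at)·t^n} = n!/(s-a)^(n+1), so L{e^(4t)·t} = 1/(s-4)^2

Final answer: 1/(s-4)^2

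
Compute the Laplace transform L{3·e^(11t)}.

L{e^(at)} = 1/(s-a), so L{e^(11t)} = 1/(s-11). Then L{3·e^(11t)} = 3/(s-11)

Final answer: 3/(s-11)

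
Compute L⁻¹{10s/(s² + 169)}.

This is the form c·s/(s² + a²) with a = 13, c = 10. L⁻¹ = 10·cos(13t)

Final answer: 10·cos(13t)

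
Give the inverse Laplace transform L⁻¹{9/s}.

L⁻¹{c/s} = c, so L⁻¹{9/s} = 9

Final answer: 9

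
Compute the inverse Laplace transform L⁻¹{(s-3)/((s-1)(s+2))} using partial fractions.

Using partial fractions, f(t) = (-2e^t + 5e^(-2t))/3

Final answer: (-2e^t + 5e^(-2t))/3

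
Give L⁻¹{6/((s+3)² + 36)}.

Form: b/((s-a)² + b²) → e^(at)sin(bt). With a=-3, b=6

Final answer: e^(-3t)·sin(6t)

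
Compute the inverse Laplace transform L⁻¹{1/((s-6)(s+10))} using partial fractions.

Decompose: A/(s-6) + B/(s+10). A = 1/16, B = -1/16. f(t) = (e^(6t) - e^(-10t))/16

Final answer: (e^(6t) - e^(-10t))/16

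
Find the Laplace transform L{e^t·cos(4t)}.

L{e^(at)·cos(ωt)} = (s-a)/((s-a)² + ω²), so L{e^t·cos(4t)} = (s-1)/((s-1)² + 16)

Final answer: (s-1)/((s-1)² + 16)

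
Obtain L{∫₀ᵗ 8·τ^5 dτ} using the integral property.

L{∫₀ᵗ f(τ)dτ} = F(s)/s with f(t) = 8t^5. F(s) = 960/s^6, so L{∫₀ᵗ 8·τ^5 dτ} = (960/s^6)/s = 960/s^7. (Check: ∫₀ᵗ 8·τ^5 dτ = 8t^6/6.)

Final answer: 960/s^7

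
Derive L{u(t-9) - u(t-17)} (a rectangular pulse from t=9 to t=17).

L{u(t-a)} = e^(-as)/s. L{u(t-9) - u(t-17)} = (e^(-9s) - e^(-17s))/s

Final answer: (e^(-9s) - e^(-17s))/s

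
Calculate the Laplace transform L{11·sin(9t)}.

L{sin(ωt)} = ω/(s² + ω²), so L{sin(9t)} = 9/(s² + 81). Then L{11·sin(9t)} = 11·9/(s² + 81) = 99/(s² + 81)

Final answer: 99/(s² + 81)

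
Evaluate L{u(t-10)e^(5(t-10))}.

u(t-a)f(t-a) with f(t)=e^(5t). L{e^(5t)} = 1/(s-5). By time shift: e^(-10s)/(s-5)

Final answer: e^(-10s)/(s-5)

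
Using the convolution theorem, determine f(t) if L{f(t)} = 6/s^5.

6/s^5 = (6/s)·(1/s^4) = L{6}·L{t^3/6}. By convolution, f(t) = 6*t^3/6 = ∫₀ᵗ 6·τ^3/6 dτ = 6·t^4/24

Final answer: 6·t^4/24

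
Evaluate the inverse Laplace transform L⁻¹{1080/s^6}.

L⁻¹{n!/s^(n+1)} = t^n with n=5. So L⁻¹{120/s^6} = t^5, and L⁻¹{1080/s^6} = (1080/120)·t^5 = 9·t^5

Final answer: 9·t^5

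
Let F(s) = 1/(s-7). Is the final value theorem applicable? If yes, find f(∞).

sF(s) = s/(s-7) has a pole at s = 7 in the right half-plane. Theorem does NOT apply (unstable system; f(t) = e^(7t) grows without bound).

Final answer: Not applicable (unstable)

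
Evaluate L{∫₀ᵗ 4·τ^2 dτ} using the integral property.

L{∫₀ᵗ f(τ)dτ} = F(s)/s with f(t) = 4t^2. F(s) = 8/s^3, so L{∫₀ᵗ 4·τ^2 dτ} = (8/s^3)/s = 8/s^4. (Check: ∫₀ᵗ 4·τ^2 dτ = 4t^3/3.)

Final answer: 8/s^4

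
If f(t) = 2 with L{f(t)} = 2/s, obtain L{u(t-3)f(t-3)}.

Time shift theorem: L{u(t-a)f(t-a)} = e^(-as)F(s). Here a=3, F(s) = 2/s, so L{u(t-3)f(t-3)} = e^(-3s)·2/s

Final answer: e^(-3s)·2/s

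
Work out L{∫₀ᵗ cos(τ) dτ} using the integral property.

L{∫₀ᵗ f(τ)dτ} = F(s)/s with F(s) = s/(s² + 1), so the result is (s/(s² + 1))/s = 1/(s² + 1)

Final answer: 1/(s² + 1)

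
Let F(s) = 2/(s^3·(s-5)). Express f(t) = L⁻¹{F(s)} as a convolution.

2/(s^3·(s-5)) = (2/s^3)·(1/(s-5)) = L{t^2}·L{e^(5t)}. So f(t) = t^2*e^(5t) = ∫₀ᵗ τ^2·e^(5(t-τ)) dτ

Final answer: ∫₀ᵗ τ^2·e^(5(t-τ)) dτ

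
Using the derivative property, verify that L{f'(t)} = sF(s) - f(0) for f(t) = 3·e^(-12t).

f'(t) = -36e^(-12t). Direct: L{f'(t)} = -36/(s+12). Property: s·3/(s+12) - 3 = (3s - 3(s+12))/(s+12) = -36/(s+12). ✓

Final answer: -36/(s+12)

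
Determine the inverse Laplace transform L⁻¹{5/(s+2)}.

L⁻¹{1/(s-a)} = e^(at), so L⁻¹{1/(s+2)} = e^(-2t), and L⁻¹{5/(s+2)} = 5·e^(-2t)

Final answer: 5·e^(-2t)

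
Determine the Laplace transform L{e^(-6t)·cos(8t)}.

L{e^(at)·cos(ωt)} = (s-a)/((s-a)² + ω²), so L{e^(-6t)·cos(8t)} = (s+6)/((s+6)² + 64)

Final answer: (s+6)/((s+6)² + 64)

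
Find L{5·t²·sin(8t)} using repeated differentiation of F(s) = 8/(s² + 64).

F(s) = 8/(s² + 64). F'(s) = -16s/(s² + 64)². F''(s) = -16(64 - 3s²)/(s² + 64)³ = (48s² - 1024)/(s² + 64)³. So L{t²·sin(8t)} = (-1)² F''(s) = (48s² - 1024)/(s² + 64)³. Then L{5·t²·sin(8t)} = 5·(48s² - 1024)/(s² + 64)³ = (240s² - 5120)/(s² + 64)³

Final answer: (240s² - 5120)/(s² + 64)³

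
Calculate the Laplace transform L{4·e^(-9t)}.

L{e^(at)} = 1/(s-a), so L{e^(-9t)} = 1/(s+9). Then L{4·e^(-9t)} = 4/(s+9)

Final answer: 4/(s+9)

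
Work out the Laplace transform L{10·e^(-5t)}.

L{e^(at)} = 1/(s-a), so L{e^(-5t)} = 1/(s+5). Then L{10·e^(-5t)} = 10/(s+5)

Final answer: 10/(s+5)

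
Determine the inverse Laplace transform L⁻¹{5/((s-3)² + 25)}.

Using frequency shift, L⁻¹{5/((s-3)² + 25)} = e^(3t)·sin(5t)

Final answer: e^(3t)·sin(5t)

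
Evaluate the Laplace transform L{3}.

L{3} = 3 · L{1} = 3/s

Final answer: 3/s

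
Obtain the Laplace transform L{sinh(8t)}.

L{sinh(ωt)} = ω/(s² - ω²), so L{sinh(8t)} = 8/(s² - 64)

Final answer: 8/(s² - 64)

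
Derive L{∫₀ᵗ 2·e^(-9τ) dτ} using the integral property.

L{∫₀ᵗ f(τ)dτ} = F(s)/s with F(s) = 2/(s+9), so L{∫₀ᵗ 2·e^(-9τ) dτ} = 2/(s(s+9))

Final answer: 2/(s(s+9))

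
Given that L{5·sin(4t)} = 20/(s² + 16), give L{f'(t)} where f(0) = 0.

L{f'(t)} = s·F(s) - f(0) = s·20/(s² + 16) - 0 = 20s/(s² + 16)

Final answer: 20s/(s² + 16)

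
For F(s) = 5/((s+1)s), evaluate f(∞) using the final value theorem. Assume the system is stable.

f(∞) = lim_{s→0} sF(s) = lim_{s→0} 5/(s+1) = 5

Final answer: 5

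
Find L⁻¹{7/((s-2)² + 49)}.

Form: b/((s-a)² + b²) → e^(at)sin(bt). With a=2, b=7

Final answer: e^(2t)·sin(7t)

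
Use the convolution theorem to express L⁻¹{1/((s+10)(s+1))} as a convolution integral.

1/((s+10)(s+1)) = (1/(s+10))·(1/(s+1)) = L{e^(-10t)}·L{e^(-t)}. So f(t) = e^(-10t)*e^(-t) = ∫₀ᵗ e^(-10τ)·e^(-(t-τ)) dτ

Final answer: ∫₀ᵗ e^(-10τ)·e^(-(t-τ)) dτ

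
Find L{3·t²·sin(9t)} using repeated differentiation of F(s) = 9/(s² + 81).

F(s) = 9/(s² + 81). F'(s) = -18s/(s² + 81)². F''(s) = -18(81 - 3s²)/(s² + 81)³ = (54s² - 1458)/(s² + 81)³. So L{t²·sin(9t)} = (-1)² F''(s) = (54s² - 1458)/(s² + 81)³. Then L{3·t²·sin(9t)} = 3·(54s² - 1458)/(s² + 81)³ = (162s² - 4374)/(s² + 81)³

Final answer: (162s² - 4374)/(s² + 81)³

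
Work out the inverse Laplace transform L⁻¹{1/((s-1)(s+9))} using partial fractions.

Decompose: A/(s-1) + B/(s+9). A = 1/10, B = -1/10. f(t) = (e^t - e^(-9t))/10

Final answer: (e^t - e^(-9t))/10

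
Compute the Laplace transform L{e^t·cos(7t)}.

L{e^(at)·cos(ωt)} = (s-a)/((s-a)² + ω²), so L{e^t·cos(7t)} = (s-1)/((s-1)² + 49)

Final answer: (s-1)/((s-1)² + 49)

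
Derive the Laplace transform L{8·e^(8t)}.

L{e^(at)} = 1/(s-a), so L{e^(8t)} = 1/(s-8). Then L{8·e^(8t)} = 8/(s-8)

Final answer: 8/(s-8)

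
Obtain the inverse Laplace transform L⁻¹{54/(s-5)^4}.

L⁻¹{n!/(s-a)^(n+1)} = t^n·e^(at) with n=3, a=5. So L⁻¹{6/(s-5)^4} = t^3·e^(5t), and L⁻¹{54/(s-5)^4} = (54/6)·t^3·e^(5t) = 9·t^3·e^(5t)

Final answer: 9·t^3·e^(5t)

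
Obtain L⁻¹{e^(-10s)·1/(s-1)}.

L⁻¹{1/(s-1)} = e^t. By the time shift theorem, L⁻¹{e^(-as)F(s)} = u(t-a)f(t-a) with a=10, so L⁻¹{e^(-10s)·1/(s-1)} = u(t-10)·e^(t-10)

Final answer: u(t-10)·e^(t-10)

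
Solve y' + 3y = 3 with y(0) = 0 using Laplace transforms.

sY + 3Y = 3/s. Y = 3/(s(s+3)). Partial fractions: Y = 1/s - 1/(s+3)

Final answer: y(t) = (1 - e^(-3t))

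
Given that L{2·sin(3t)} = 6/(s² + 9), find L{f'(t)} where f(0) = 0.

L{f'(t)} = s·F(s) - f(0) = s·6/(s² + 9) - 0 = 6s/(s² + 9)

Final answer: 6s/(s² + 9)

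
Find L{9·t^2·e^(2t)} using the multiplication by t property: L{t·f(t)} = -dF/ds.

Using L{t^n·e^(at)} = n!/(s-a)^(n+1), L{t^2·e^(2t)} = 2/(s-2)^3, so L{9·t^2·e^(2t)} = 9·2/(s-2)^3 = 18/(s-2)^3

Final answer: 18/(s-2)^3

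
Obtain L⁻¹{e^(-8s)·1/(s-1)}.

L⁻¹{1/(s-1)} = e^t. By the time shift theorem, L⁻¹{e^(-as)F(s)} = u(t-a)f(t-a) with a=8, so L⁻¹{e^(-8s)·1/(s-1)} = u(t-8)·e^(t-8)

Final answer: u(t-8)·e^(t-8)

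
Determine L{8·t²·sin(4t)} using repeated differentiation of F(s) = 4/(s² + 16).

F(s) = 4/(s² + 16). F'(s) = -8s/(s² + 16)². F''(s) = -8(16 - 3s²)/(s² + 16)³ = (24s² - 128)/(s² + 16)³. So L{t²·sin(4t)} = (-1)² F''(s) = (24s² - 128)/(s² + 16)³. Then L{8·t²·sin(4t)} = 8·(24s² - 128)/(s² + 16)³ = (192s² - 1024)/(s² + 16)³

Final answer: (192s² - 1024)/(s² + 16)³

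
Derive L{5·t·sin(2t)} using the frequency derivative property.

L{sin(2t)} = 2/(s² + 4). By L{t·f(t)} = -F'(s): -d/ds[2/(s² + 4)] = -(2)·(-2s)/(s² + 4)² = 4s/(s² + 4)². Then L{5·t·sin(2t)} = 5·4s/(s² + 4)² = 20s/(s² + 4)²

Final answer: 20s/(s² + 4)²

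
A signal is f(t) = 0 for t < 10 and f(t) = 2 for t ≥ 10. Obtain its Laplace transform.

f(t) = 2·u(t-10). L{u(t-10)} = e^(-10s)/s, so L{f(t)} = 2·e^(-10s)/s

Final answer: 2·e^(-10s)/s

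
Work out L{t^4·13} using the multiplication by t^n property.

L{13} = 13/s. d^1/ds^1[1/s] = -1/s². d^2/ds^2[1/s] = 2/s^3. d^3/ds^3[1/s] = -6/s^4. d^4/ds^4[1/s] = 24/s^5. So L{t^4} = (-1)^{4}·24/s^5 = 24/s^5. Then L{t^4·13} = 13·24/s^5 = 312/s^5

Final answer: 312/s^5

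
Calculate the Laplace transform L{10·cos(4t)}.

L{cos(ωt)} = s/(s² + ω²), so L{cos(4t)} = s/(s² + 16). Then L{10·cos(4t)} = 10·s/(s² + 16) = 10s/(s² + 16)

Final answer: 10s/(s² + 16)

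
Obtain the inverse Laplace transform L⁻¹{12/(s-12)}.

L⁻¹{1/(s-a)} = e^(at), so L⁻¹{1/(s-12)} = e^(12t), and L⁻¹{12/(s-12)} = 12·e^(12t)

Final answer: 12·e^(12t)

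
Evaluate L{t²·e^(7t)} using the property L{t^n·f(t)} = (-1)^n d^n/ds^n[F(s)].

L{e^(7t)} = 1/(s-7). d/ds[1/(s-7)] = -1/(s-7)². d²/ds²[1/(s-7)] = 2/(s-7)³. So L{t²·e^(7t)} = (-1)² · 2/(s-7)³ = 2/(s-7)³

Final answer: 2/(s-7)³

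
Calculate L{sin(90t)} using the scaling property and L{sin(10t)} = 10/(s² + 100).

Using L{f(at)} = (1/a)F(s/a) with a=9: L{sin(90t)} = (1/9) · 10/((s/9)² + 100) = (1/9) · 10·81/(s² + 8100) = 90/(s² + 8100)

Final answer: 90/(s² + 8100)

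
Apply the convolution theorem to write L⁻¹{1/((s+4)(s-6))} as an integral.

1/((s+4)(s-6)) = (1/(s+4))·(1/(s-6)) = L{e^(-4t)}·L{e^(6t)}. So f(t) = e^(-4t)*e^(6t) = ∫₀ᵗ e^(-4τ)·e^(6(t-τ)) dτ

Final answer: ∫₀ᵗ e^(-4τ)·e^(6(t-τ)) dτ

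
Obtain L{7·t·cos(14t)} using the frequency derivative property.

L{cos(14t)} = s/(s² + 196). Derivative: d/ds[s/(s² + 196)] = [(s² + 196) - s·2s]/(s² + 196)² = (196 - s²)/(s² + 196)². So L{t·cos(14t)} = -F'(s) = (s² - 196)/(s² + 196)². Then L{7·t·cos(14t)} = 7·(s² - 196)/(s² + 196)²

Final answer: 7·(s² - 196)/(s² + 196)²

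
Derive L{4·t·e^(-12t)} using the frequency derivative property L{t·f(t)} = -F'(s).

L{e^(-12t)} = 1/(s+12). By frequency derivative: L{t·e^(-12t)} = -d/ds[1/(s+12)] = -(-1)/(s+12)² = 1/(s+12)². Then L{4·t·e^(-12t)} = 4·1/(s+12)² = 4/(s+12)²

Final answer: 4/(s+12)²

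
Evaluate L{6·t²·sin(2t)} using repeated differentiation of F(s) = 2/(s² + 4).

F(s) = 2/(s² + 4). F'(s) = -4s/(s² + 4)². F''(s) = -4(4 - 3s²)/(s² + 4)³ = (12s² - 16)/(s² + 4)³. So L{t²·sin(2t)} = (-1)² F''(s) = (12s² - 16)/(s² + 4)³. Then L{6·t²·sin(2t)} = 6·(12s² - 16)/(s² + 4)³ = (72s² - 96)/(s² + 4)³

Final answer: (72s² - 96)/(s² + 4)³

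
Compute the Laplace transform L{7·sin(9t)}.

L{sin(ωt)} = ω/(s² + ω²), so L{sin(9t)} = 9/(s² + 81). Then L{7·sin(9t)} = 7·9/(s² + 81) = 63/(s² + 81)

Final answer: 63/(s² + 81)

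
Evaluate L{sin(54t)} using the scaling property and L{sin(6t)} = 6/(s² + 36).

Using L{f(at)} = (1/a)F(s/a) with a=9: L{sin(54t)} = (1/9) · 6/((s/9)² + 36) = (1/9) · 6·81/(s² + 2916) = 54/(s² + 2916)

Final answer: 54/(s² + 2916)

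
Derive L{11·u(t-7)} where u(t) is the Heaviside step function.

L{u(t-a)} = e^(-as)/s. Here a=7, so L{u(t-7)} = e^(-7s)/s, and L{11·u(t-7)} = 11·e^(-7s)/s

Final answer: 11·e^(-7s)/s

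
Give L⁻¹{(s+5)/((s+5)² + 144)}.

Using frequency shift: L⁻¹{(s-a)/((s-a)² + b²)} = e^(at)cos(bt). Here a=-5, b=12

Final answer: e^(-5t)·cos(12t)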